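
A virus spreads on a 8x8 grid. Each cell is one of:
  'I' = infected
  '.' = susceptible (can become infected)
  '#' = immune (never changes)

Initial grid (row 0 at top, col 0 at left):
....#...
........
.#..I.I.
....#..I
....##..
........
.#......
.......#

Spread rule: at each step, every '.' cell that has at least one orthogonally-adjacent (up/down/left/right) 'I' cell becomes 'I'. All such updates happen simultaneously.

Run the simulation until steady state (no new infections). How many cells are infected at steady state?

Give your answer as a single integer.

Answer: 57

Derivation:
Step 0 (initial): 3 infected
Step 1: +7 new -> 10 infected
Step 2: +9 new -> 19 infected
Step 3: +8 new -> 27 infected
Step 4: +7 new -> 34 infected
Step 5: +9 new -> 43 infected
Step 6: +8 new -> 51 infected
Step 7: +3 new -> 54 infected
Step 8: +2 new -> 56 infected
Step 9: +1 new -> 57 infected
Step 10: +0 new -> 57 infected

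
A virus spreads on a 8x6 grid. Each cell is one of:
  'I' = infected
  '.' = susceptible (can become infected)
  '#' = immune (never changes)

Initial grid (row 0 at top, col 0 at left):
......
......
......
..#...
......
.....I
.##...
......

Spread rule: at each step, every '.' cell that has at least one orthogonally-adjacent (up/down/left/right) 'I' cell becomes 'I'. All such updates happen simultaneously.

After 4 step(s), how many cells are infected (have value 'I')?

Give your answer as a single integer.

Answer: 21

Derivation:
Step 0 (initial): 1 infected
Step 1: +3 new -> 4 infected
Step 2: +5 new -> 9 infected
Step 3: +6 new -> 15 infected
Step 4: +6 new -> 21 infected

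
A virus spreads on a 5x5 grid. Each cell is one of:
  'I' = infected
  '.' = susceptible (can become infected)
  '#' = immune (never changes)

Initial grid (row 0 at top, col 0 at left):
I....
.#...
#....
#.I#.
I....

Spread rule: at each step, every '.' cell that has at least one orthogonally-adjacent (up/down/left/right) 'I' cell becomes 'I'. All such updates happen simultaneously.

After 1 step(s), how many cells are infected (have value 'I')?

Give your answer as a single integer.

Step 0 (initial): 3 infected
Step 1: +6 new -> 9 infected

Answer: 9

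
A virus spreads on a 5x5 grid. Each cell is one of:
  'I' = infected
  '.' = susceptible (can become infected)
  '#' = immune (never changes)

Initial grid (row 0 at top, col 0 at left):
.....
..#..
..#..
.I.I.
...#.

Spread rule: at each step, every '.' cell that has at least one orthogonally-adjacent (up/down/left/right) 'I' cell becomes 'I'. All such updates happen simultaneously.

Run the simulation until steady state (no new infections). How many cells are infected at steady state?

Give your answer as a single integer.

Answer: 22

Derivation:
Step 0 (initial): 2 infected
Step 1: +6 new -> 8 infected
Step 2: +7 new -> 15 infected
Step 3: +4 new -> 19 infected
Step 4: +3 new -> 22 infected
Step 5: +0 new -> 22 infected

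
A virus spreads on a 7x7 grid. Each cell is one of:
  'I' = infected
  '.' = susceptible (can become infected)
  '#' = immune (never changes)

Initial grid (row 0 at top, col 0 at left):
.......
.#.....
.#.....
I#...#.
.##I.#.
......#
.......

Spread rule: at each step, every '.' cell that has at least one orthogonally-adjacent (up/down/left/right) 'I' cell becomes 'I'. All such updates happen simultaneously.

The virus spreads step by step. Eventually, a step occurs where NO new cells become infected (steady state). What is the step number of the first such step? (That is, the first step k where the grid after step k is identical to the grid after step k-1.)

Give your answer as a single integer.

Step 0 (initial): 2 infected
Step 1: +5 new -> 7 infected
Step 2: +8 new -> 15 infected
Step 3: +9 new -> 24 infected
Step 4: +7 new -> 31 infected
Step 5: +5 new -> 36 infected
Step 6: +3 new -> 39 infected
Step 7: +2 new -> 41 infected
Step 8: +0 new -> 41 infected

Answer: 8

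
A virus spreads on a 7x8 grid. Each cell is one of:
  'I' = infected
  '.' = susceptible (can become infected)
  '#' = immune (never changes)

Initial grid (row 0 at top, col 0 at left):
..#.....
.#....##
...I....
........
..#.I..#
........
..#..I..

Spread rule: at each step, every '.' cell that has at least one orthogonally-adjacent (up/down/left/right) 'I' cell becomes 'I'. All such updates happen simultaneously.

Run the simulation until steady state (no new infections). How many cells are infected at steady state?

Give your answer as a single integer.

Step 0 (initial): 3 infected
Step 1: +11 new -> 14 infected
Step 2: +12 new -> 26 infected
Step 3: +8 new -> 34 infected
Step 4: +7 new -> 41 infected
Step 5: +5 new -> 46 infected
Step 6: +3 new -> 49 infected
Step 7: +0 new -> 49 infected

Answer: 49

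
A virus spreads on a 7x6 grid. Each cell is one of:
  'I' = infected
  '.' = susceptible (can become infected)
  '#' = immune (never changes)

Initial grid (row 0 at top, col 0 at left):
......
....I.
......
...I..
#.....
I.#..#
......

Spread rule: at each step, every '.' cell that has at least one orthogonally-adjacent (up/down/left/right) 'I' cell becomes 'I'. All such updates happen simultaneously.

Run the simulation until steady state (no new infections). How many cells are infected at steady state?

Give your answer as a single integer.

Step 0 (initial): 3 infected
Step 1: +10 new -> 13 infected
Step 2: +12 new -> 25 infected
Step 3: +8 new -> 33 infected
Step 4: +4 new -> 37 infected
Step 5: +2 new -> 39 infected
Step 6: +0 new -> 39 infected

Answer: 39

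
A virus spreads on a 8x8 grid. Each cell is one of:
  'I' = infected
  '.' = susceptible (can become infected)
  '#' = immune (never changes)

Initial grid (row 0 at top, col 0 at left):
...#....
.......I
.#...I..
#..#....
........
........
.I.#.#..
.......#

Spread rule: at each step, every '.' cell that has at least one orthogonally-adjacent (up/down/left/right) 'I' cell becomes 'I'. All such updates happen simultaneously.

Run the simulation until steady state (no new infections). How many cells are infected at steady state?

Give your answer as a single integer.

Answer: 57

Derivation:
Step 0 (initial): 3 infected
Step 1: +11 new -> 14 infected
Step 2: +13 new -> 27 infected
Step 3: +12 new -> 39 infected
Step 4: +7 new -> 46 infected
Step 5: +6 new -> 52 infected
Step 6: +3 new -> 55 infected
Step 7: +2 new -> 57 infected
Step 8: +0 new -> 57 infected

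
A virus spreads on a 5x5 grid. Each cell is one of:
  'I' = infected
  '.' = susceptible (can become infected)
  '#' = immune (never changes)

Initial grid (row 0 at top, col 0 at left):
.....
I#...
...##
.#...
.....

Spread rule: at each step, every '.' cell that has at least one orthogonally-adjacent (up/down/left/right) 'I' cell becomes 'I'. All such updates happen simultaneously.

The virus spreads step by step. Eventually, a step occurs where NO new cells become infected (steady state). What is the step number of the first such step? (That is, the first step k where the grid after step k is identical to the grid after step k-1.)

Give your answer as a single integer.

Step 0 (initial): 1 infected
Step 1: +2 new -> 3 infected
Step 2: +3 new -> 6 infected
Step 3: +3 new -> 9 infected
Step 4: +4 new -> 13 infected
Step 5: +4 new -> 17 infected
Step 6: +3 new -> 20 infected
Step 7: +1 new -> 21 infected
Step 8: +0 new -> 21 infected

Answer: 8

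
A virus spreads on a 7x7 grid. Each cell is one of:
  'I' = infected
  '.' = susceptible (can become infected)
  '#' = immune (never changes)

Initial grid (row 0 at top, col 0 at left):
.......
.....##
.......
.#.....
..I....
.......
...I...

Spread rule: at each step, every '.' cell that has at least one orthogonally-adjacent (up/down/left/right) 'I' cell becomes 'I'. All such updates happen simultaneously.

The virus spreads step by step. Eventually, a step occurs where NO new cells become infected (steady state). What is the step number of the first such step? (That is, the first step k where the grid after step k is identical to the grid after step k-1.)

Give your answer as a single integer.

Answer: 9

Derivation:
Step 0 (initial): 2 infected
Step 1: +7 new -> 9 infected
Step 2: +8 new -> 17 infected
Step 3: +10 new -> 27 infected
Step 4: +8 new -> 35 infected
Step 5: +6 new -> 41 infected
Step 6: +3 new -> 44 infected
Step 7: +1 new -> 45 infected
Step 8: +1 new -> 46 infected
Step 9: +0 new -> 46 infected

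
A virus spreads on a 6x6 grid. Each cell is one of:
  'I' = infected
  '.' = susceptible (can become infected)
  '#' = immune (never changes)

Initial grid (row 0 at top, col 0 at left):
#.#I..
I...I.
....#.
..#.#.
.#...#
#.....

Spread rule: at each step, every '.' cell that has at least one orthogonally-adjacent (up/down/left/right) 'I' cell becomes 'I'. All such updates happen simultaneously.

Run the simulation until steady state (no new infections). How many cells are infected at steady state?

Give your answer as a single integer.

Answer: 28

Derivation:
Step 0 (initial): 3 infected
Step 1: +5 new -> 8 infected
Step 2: +7 new -> 15 infected
Step 3: +5 new -> 20 infected
Step 4: +1 new -> 21 infected
Step 5: +3 new -> 24 infected
Step 6: +2 new -> 26 infected
Step 7: +2 new -> 28 infected
Step 8: +0 new -> 28 infected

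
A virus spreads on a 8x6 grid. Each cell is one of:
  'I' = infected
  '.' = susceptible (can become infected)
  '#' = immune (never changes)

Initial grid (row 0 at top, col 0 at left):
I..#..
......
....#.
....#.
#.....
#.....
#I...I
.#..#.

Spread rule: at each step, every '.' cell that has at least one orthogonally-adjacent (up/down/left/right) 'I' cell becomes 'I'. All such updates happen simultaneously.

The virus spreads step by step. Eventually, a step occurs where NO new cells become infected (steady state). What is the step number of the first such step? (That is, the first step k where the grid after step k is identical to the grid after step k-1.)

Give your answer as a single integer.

Step 0 (initial): 3 infected
Step 1: +7 new -> 10 infected
Step 2: +9 new -> 19 infected
Step 3: +9 new -> 28 infected
Step 4: +5 new -> 33 infected
Step 5: +4 new -> 37 infected
Step 6: +2 new -> 39 infected
Step 7: +0 new -> 39 infected

Answer: 7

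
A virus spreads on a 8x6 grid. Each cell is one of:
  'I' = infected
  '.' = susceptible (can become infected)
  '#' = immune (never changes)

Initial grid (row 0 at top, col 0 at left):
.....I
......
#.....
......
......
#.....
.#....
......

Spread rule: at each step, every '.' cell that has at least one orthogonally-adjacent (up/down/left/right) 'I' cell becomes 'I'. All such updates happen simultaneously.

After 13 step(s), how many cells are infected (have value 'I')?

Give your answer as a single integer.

Answer: 45

Derivation:
Step 0 (initial): 1 infected
Step 1: +2 new -> 3 infected
Step 2: +3 new -> 6 infected
Step 3: +4 new -> 10 infected
Step 4: +5 new -> 15 infected
Step 5: +6 new -> 21 infected
Step 6: +6 new -> 27 infected
Step 7: +5 new -> 32 infected
Step 8: +5 new -> 37 infected
Step 9: +4 new -> 41 infected
Step 10: +1 new -> 42 infected
Step 11: +1 new -> 43 infected
Step 12: +1 new -> 44 infected
Step 13: +1 new -> 45 infected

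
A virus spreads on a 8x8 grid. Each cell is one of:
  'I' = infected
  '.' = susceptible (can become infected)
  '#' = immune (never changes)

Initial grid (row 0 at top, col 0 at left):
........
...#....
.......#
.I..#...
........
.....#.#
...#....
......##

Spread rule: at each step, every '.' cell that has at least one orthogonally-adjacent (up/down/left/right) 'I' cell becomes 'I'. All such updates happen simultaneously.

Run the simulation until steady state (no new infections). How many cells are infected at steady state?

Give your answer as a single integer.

Answer: 56

Derivation:
Step 0 (initial): 1 infected
Step 1: +4 new -> 5 infected
Step 2: +7 new -> 12 infected
Step 3: +8 new -> 20 infected
Step 4: +8 new -> 28 infected
Step 5: +7 new -> 35 infected
Step 6: +7 new -> 42 infected
Step 7: +7 new -> 49 infected
Step 8: +5 new -> 54 infected
Step 9: +2 new -> 56 infected
Step 10: +0 new -> 56 infected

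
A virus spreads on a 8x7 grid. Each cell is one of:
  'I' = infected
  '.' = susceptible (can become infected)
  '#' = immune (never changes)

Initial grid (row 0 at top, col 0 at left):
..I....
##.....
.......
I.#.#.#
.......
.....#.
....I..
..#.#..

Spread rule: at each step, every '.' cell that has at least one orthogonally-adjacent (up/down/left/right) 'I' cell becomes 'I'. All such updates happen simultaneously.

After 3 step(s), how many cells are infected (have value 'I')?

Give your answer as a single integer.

Step 0 (initial): 3 infected
Step 1: +9 new -> 12 infected
Step 2: +13 new -> 25 infected
Step 3: +12 new -> 37 infected

Answer: 37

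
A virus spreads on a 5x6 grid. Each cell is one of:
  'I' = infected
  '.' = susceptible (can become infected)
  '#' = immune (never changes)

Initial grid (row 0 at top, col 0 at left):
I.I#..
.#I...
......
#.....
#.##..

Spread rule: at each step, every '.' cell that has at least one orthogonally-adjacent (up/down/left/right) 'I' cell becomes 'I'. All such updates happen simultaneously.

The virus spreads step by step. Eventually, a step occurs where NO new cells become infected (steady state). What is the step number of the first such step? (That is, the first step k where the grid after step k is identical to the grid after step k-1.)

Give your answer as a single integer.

Answer: 7

Derivation:
Step 0 (initial): 3 infected
Step 1: +4 new -> 7 infected
Step 2: +5 new -> 12 infected
Step 3: +5 new -> 17 infected
Step 4: +4 new -> 21 infected
Step 5: +2 new -> 23 infected
Step 6: +1 new -> 24 infected
Step 7: +0 new -> 24 infected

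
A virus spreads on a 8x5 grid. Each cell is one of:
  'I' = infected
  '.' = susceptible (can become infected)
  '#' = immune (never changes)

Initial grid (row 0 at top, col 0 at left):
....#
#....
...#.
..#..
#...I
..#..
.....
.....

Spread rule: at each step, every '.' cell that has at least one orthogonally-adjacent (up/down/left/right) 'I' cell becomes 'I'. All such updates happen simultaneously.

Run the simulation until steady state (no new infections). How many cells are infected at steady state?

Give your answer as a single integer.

Answer: 34

Derivation:
Step 0 (initial): 1 infected
Step 1: +3 new -> 4 infected
Step 2: +5 new -> 9 infected
Step 3: +4 new -> 13 infected
Step 4: +5 new -> 18 infected
Step 5: +7 new -> 25 infected
Step 6: +6 new -> 31 infected
Step 7: +2 new -> 33 infected
Step 8: +1 new -> 34 infected
Step 9: +0 new -> 34 infected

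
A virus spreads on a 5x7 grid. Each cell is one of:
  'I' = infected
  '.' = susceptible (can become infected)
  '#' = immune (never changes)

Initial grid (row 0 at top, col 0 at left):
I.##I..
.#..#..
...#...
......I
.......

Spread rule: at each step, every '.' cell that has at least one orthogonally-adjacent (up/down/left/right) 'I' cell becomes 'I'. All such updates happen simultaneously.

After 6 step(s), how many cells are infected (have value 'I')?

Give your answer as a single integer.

Answer: 30

Derivation:
Step 0 (initial): 3 infected
Step 1: +6 new -> 9 infected
Step 2: +7 new -> 16 infected
Step 3: +5 new -> 21 infected
Step 4: +5 new -> 26 infected
Step 5: +3 new -> 29 infected
Step 6: +1 new -> 30 infected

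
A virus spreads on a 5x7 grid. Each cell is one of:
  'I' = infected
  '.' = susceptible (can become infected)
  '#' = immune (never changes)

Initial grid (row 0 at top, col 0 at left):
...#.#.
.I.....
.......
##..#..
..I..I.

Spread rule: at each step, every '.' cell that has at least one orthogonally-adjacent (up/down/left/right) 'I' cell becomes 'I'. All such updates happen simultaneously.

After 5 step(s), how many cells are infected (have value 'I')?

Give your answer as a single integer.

Step 0 (initial): 3 infected
Step 1: +10 new -> 13 infected
Step 2: +9 new -> 22 infected
Step 3: +5 new -> 27 infected
Step 4: +2 new -> 29 infected
Step 5: +1 new -> 30 infected

Answer: 30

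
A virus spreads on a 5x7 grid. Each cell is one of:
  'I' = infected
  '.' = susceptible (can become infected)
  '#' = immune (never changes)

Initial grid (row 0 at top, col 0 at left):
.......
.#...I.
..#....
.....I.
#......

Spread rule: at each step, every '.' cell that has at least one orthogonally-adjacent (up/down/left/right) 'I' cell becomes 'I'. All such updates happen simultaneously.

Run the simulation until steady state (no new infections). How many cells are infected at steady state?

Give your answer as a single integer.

Step 0 (initial): 2 infected
Step 1: +7 new -> 9 infected
Step 2: +8 new -> 17 infected
Step 3: +5 new -> 22 infected
Step 4: +3 new -> 25 infected
Step 5: +4 new -> 29 infected
Step 6: +2 new -> 31 infected
Step 7: +1 new -> 32 infected
Step 8: +0 new -> 32 infected

Answer: 32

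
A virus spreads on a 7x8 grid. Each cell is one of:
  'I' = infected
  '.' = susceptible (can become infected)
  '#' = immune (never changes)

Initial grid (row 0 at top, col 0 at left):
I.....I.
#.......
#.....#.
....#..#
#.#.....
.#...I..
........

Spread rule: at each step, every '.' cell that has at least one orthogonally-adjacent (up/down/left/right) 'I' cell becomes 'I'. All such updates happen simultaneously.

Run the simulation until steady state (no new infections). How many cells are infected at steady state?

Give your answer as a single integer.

Answer: 48

Derivation:
Step 0 (initial): 3 infected
Step 1: +8 new -> 11 infected
Step 2: +12 new -> 23 infected
Step 3: +12 new -> 35 infected
Step 4: +6 new -> 41 infected
Step 5: +5 new -> 46 infected
Step 6: +1 new -> 47 infected
Step 7: +1 new -> 48 infected
Step 8: +0 new -> 48 infected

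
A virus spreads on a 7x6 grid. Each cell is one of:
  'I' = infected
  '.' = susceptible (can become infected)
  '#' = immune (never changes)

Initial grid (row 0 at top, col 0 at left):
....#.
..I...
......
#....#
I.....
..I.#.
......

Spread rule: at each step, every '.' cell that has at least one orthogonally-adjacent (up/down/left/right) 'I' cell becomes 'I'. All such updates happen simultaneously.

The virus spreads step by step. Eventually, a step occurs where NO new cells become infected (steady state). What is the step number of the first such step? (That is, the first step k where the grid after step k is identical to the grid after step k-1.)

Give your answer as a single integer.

Answer: 6

Derivation:
Step 0 (initial): 3 infected
Step 1: +10 new -> 13 infected
Step 2: +12 new -> 25 infected
Step 3: +7 new -> 32 infected
Step 4: +5 new -> 37 infected
Step 5: +1 new -> 38 infected
Step 6: +0 new -> 38 infected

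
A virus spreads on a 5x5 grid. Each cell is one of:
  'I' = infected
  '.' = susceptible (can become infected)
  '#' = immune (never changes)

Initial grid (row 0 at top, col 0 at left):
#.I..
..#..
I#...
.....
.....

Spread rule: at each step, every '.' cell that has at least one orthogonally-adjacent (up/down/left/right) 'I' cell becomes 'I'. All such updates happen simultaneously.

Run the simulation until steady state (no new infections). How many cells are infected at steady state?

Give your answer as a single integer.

Answer: 22

Derivation:
Step 0 (initial): 2 infected
Step 1: +4 new -> 6 infected
Step 2: +5 new -> 11 infected
Step 3: +4 new -> 15 infected
Step 4: +4 new -> 19 infected
Step 5: +2 new -> 21 infected
Step 6: +1 new -> 22 infected
Step 7: +0 new -> 22 infected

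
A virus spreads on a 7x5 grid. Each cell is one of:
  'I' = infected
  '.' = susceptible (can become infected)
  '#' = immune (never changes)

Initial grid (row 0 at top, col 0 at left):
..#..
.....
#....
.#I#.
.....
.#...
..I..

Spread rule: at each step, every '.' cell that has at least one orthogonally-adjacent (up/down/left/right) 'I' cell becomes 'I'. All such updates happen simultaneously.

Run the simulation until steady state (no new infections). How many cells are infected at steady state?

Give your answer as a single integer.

Step 0 (initial): 2 infected
Step 1: +5 new -> 7 infected
Step 2: +8 new -> 15 infected
Step 3: +7 new -> 22 infected
Step 4: +6 new -> 28 infected
Step 5: +2 new -> 30 infected
Step 6: +0 new -> 30 infected

Answer: 30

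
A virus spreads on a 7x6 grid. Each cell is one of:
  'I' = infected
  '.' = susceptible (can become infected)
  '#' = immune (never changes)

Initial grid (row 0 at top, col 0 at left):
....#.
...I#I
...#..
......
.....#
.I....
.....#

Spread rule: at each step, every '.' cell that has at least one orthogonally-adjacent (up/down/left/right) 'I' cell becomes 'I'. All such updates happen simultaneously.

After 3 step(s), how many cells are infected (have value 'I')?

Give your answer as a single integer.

Answer: 31

Derivation:
Step 0 (initial): 3 infected
Step 1: +8 new -> 11 infected
Step 2: +11 new -> 22 infected
Step 3: +9 new -> 31 infected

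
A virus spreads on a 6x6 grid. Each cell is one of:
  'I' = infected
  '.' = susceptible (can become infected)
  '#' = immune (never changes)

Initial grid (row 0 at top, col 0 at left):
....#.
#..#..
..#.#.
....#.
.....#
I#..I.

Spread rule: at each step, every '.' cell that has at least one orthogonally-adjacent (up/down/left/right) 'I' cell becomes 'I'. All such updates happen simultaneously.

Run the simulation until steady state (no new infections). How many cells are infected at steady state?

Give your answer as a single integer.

Answer: 23

Derivation:
Step 0 (initial): 2 infected
Step 1: +4 new -> 6 infected
Step 2: +4 new -> 10 infected
Step 3: +4 new -> 14 infected
Step 4: +3 new -> 17 infected
Step 5: +1 new -> 18 infected
Step 6: +2 new -> 20 infected
Step 7: +2 new -> 22 infected
Step 8: +1 new -> 23 infected
Step 9: +0 new -> 23 infected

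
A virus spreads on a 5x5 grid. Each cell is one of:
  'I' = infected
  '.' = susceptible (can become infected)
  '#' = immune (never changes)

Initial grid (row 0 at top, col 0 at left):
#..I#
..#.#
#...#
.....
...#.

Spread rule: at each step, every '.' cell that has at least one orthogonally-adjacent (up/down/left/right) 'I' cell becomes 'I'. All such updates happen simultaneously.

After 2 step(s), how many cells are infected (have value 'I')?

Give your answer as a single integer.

Step 0 (initial): 1 infected
Step 1: +2 new -> 3 infected
Step 2: +2 new -> 5 infected

Answer: 5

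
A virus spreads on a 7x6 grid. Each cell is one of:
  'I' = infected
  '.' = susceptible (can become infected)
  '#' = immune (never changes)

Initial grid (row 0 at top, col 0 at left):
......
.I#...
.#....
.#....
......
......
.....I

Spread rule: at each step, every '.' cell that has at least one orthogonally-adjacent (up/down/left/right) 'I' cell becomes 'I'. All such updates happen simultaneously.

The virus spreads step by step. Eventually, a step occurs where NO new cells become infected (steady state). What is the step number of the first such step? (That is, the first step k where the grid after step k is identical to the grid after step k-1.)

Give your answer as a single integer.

Step 0 (initial): 2 infected
Step 1: +4 new -> 6 infected
Step 2: +6 new -> 12 infected
Step 3: +6 new -> 18 infected
Step 4: +8 new -> 26 infected
Step 5: +11 new -> 37 infected
Step 6: +2 new -> 39 infected
Step 7: +0 new -> 39 infected

Answer: 7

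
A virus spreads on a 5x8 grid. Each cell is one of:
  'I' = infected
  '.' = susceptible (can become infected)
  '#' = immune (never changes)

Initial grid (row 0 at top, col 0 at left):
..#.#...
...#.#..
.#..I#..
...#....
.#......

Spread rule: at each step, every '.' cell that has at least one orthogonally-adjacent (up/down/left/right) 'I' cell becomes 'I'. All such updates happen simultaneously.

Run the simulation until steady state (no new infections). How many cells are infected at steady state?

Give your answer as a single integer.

Step 0 (initial): 1 infected
Step 1: +3 new -> 4 infected
Step 2: +3 new -> 7 infected
Step 3: +5 new -> 12 infected
Step 4: +6 new -> 18 infected
Step 5: +6 new -> 24 infected
Step 6: +5 new -> 29 infected
Step 7: +2 new -> 31 infected
Step 8: +0 new -> 31 infected

Answer: 31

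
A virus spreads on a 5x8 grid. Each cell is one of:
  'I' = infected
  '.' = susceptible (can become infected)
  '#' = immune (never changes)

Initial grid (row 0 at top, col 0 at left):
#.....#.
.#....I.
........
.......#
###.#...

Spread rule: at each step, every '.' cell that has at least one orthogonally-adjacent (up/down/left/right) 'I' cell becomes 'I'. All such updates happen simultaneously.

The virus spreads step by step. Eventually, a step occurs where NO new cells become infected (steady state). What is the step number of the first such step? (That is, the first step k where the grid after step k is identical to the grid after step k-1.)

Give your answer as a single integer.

Step 0 (initial): 1 infected
Step 1: +3 new -> 4 infected
Step 2: +6 new -> 10 infected
Step 3: +5 new -> 15 infected
Step 4: +6 new -> 21 infected
Step 5: +3 new -> 24 infected
Step 6: +4 new -> 28 infected
Step 7: +2 new -> 30 infected
Step 8: +2 new -> 32 infected
Step 9: +0 new -> 32 infected

Answer: 9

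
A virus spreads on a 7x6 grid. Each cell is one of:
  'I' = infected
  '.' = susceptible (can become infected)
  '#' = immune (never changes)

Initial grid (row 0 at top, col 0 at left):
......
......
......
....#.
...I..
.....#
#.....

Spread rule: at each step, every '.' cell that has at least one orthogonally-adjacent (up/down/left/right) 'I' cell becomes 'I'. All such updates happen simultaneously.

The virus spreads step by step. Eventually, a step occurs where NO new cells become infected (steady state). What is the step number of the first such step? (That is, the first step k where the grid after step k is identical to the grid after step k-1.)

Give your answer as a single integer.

Step 0 (initial): 1 infected
Step 1: +4 new -> 5 infected
Step 2: +7 new -> 12 infected
Step 3: +9 new -> 21 infected
Step 4: +9 new -> 30 infected
Step 5: +5 new -> 35 infected
Step 6: +3 new -> 38 infected
Step 7: +1 new -> 39 infected
Step 8: +0 new -> 39 infected

Answer: 8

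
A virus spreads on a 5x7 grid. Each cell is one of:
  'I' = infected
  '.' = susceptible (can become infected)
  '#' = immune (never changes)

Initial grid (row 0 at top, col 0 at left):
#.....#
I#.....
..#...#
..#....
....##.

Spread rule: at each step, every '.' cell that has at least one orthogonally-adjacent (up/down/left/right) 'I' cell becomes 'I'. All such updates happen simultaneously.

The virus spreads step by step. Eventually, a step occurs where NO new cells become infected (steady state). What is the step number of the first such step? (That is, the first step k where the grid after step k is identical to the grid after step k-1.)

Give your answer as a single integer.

Step 0 (initial): 1 infected
Step 1: +1 new -> 2 infected
Step 2: +2 new -> 4 infected
Step 3: +2 new -> 6 infected
Step 4: +1 new -> 7 infected
Step 5: +1 new -> 8 infected
Step 6: +1 new -> 9 infected
Step 7: +1 new -> 10 infected
Step 8: +2 new -> 12 infected
Step 9: +3 new -> 15 infected
Step 10: +5 new -> 20 infected
Step 11: +4 new -> 24 infected
Step 12: +3 new -> 27 infected
Step 13: +0 new -> 27 infected

Answer: 13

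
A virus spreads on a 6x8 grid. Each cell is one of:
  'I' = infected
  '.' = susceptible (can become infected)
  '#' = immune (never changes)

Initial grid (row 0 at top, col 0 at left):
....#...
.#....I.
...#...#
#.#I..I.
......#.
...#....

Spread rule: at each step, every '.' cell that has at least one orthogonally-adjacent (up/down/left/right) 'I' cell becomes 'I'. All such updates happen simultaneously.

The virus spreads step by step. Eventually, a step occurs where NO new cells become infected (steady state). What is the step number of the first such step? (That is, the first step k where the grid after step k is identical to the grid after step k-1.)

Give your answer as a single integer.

Step 0 (initial): 3 infected
Step 1: +8 new -> 11 infected
Step 2: +9 new -> 20 infected
Step 3: +6 new -> 26 infected
Step 4: +6 new -> 32 infected
Step 5: +4 new -> 36 infected
Step 6: +2 new -> 38 infected
Step 7: +2 new -> 40 infected
Step 8: +0 new -> 40 infected

Answer: 8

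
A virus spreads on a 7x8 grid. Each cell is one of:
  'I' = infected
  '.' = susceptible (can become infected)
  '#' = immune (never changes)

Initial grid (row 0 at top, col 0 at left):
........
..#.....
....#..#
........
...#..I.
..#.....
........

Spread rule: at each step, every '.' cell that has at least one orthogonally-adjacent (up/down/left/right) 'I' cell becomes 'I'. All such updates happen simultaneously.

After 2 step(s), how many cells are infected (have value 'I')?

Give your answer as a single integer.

Answer: 12

Derivation:
Step 0 (initial): 1 infected
Step 1: +4 new -> 5 infected
Step 2: +7 new -> 12 infected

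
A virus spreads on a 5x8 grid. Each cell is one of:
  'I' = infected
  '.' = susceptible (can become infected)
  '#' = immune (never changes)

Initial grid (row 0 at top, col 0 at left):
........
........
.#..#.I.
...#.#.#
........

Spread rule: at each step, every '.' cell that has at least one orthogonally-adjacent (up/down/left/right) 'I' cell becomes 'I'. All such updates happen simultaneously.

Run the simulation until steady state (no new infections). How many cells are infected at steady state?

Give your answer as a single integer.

Answer: 35

Derivation:
Step 0 (initial): 1 infected
Step 1: +4 new -> 5 infected
Step 2: +4 new -> 9 infected
Step 3: +5 new -> 14 infected
Step 4: +3 new -> 17 infected
Step 5: +5 new -> 22 infected
Step 6: +4 new -> 26 infected
Step 7: +4 new -> 30 infected
Step 8: +4 new -> 34 infected
Step 9: +1 new -> 35 infected
Step 10: +0 new -> 35 infected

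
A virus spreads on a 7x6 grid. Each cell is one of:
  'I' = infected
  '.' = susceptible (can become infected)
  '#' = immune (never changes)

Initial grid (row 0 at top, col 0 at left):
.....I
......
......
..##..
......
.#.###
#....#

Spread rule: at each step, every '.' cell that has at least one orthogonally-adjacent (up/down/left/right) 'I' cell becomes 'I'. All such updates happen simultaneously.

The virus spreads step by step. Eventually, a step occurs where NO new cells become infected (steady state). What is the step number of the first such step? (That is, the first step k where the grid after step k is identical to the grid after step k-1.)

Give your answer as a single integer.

Step 0 (initial): 1 infected
Step 1: +2 new -> 3 infected
Step 2: +3 new -> 6 infected
Step 3: +4 new -> 10 infected
Step 4: +5 new -> 15 infected
Step 5: +4 new -> 19 infected
Step 6: +3 new -> 22 infected
Step 7: +3 new -> 25 infected
Step 8: +3 new -> 28 infected
Step 9: +2 new -> 30 infected
Step 10: +3 new -> 33 infected
Step 11: +1 new -> 34 infected
Step 12: +0 new -> 34 infected

Answer: 12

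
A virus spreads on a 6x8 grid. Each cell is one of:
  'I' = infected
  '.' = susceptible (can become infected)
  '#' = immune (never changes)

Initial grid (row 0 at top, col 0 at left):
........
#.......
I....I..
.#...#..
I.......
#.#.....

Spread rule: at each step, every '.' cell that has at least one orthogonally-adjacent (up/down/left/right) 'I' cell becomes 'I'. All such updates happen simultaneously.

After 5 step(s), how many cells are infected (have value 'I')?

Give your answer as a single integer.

Step 0 (initial): 3 infected
Step 1: +6 new -> 9 infected
Step 2: +11 new -> 20 infected
Step 3: +12 new -> 32 infected
Step 4: +9 new -> 41 infected
Step 5: +2 new -> 43 infected

Answer: 43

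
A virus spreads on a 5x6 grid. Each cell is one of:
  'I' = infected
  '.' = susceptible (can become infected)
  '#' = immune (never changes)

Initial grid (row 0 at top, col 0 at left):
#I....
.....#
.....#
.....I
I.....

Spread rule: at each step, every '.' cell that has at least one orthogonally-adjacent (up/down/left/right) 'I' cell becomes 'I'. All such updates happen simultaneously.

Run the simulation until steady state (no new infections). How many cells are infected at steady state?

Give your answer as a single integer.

Answer: 27

Derivation:
Step 0 (initial): 3 infected
Step 1: +6 new -> 9 infected
Step 2: +10 new -> 19 infected
Step 3: +7 new -> 26 infected
Step 4: +1 new -> 27 infected
Step 5: +0 new -> 27 infected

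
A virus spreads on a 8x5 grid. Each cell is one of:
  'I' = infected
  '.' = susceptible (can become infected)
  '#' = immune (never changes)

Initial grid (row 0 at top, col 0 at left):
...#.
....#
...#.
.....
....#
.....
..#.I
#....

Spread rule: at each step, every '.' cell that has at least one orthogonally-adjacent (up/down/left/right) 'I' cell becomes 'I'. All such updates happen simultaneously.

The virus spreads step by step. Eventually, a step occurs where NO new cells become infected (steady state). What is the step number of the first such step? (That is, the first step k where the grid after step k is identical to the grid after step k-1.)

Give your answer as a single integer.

Answer: 11

Derivation:
Step 0 (initial): 1 infected
Step 1: +3 new -> 4 infected
Step 2: +2 new -> 6 infected
Step 3: +3 new -> 9 infected
Step 4: +4 new -> 13 infected
Step 5: +5 new -> 18 infected
Step 6: +5 new -> 23 infected
Step 7: +3 new -> 26 infected
Step 8: +4 new -> 30 infected
Step 9: +2 new -> 32 infected
Step 10: +1 new -> 33 infected
Step 11: +0 new -> 33 infected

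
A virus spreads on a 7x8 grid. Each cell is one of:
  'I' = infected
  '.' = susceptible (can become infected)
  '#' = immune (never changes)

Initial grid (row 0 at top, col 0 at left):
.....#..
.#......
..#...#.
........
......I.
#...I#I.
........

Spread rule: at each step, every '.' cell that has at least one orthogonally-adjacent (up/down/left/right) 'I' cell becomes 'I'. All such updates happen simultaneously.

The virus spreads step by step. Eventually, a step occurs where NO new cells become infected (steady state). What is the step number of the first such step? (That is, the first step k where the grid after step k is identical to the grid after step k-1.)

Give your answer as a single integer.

Step 0 (initial): 3 infected
Step 1: +8 new -> 11 infected
Step 2: +8 new -> 19 infected
Step 3: +7 new -> 26 infected
Step 4: +7 new -> 33 infected
Step 5: +7 new -> 40 infected
Step 6: +5 new -> 45 infected
Step 7: +2 new -> 47 infected
Step 8: +2 new -> 49 infected
Step 9: +1 new -> 50 infected
Step 10: +0 new -> 50 infected

Answer: 10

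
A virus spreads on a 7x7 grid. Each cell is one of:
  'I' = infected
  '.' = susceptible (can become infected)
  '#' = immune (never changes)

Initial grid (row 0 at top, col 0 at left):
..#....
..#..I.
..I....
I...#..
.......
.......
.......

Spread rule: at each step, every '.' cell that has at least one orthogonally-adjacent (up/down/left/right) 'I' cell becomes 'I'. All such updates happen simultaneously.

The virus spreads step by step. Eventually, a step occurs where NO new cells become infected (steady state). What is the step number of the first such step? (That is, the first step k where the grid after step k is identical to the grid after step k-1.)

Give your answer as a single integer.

Step 0 (initial): 3 infected
Step 1: +10 new -> 13 infected
Step 2: +12 new -> 25 infected
Step 3: +9 new -> 34 infected
Step 4: +6 new -> 40 infected
Step 5: +4 new -> 44 infected
Step 6: +2 new -> 46 infected
Step 7: +0 new -> 46 infected

Answer: 7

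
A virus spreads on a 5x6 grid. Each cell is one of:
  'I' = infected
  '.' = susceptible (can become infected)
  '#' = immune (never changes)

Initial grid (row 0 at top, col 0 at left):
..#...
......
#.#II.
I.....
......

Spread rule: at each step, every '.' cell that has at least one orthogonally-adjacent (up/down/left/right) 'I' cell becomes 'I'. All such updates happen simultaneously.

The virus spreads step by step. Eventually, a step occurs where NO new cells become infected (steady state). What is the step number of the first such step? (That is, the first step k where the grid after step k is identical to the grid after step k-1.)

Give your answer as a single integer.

Step 0 (initial): 3 infected
Step 1: +7 new -> 10 infected
Step 2: +10 new -> 20 infected
Step 3: +4 new -> 24 infected
Step 4: +2 new -> 26 infected
Step 5: +1 new -> 27 infected
Step 6: +0 new -> 27 infected

Answer: 6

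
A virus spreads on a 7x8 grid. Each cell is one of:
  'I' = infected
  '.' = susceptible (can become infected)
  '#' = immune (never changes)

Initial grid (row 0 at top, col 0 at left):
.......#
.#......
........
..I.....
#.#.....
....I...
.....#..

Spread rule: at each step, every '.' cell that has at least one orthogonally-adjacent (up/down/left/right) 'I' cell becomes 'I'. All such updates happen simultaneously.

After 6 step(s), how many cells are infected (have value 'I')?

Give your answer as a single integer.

Answer: 49

Derivation:
Step 0 (initial): 2 infected
Step 1: +7 new -> 9 infected
Step 2: +11 new -> 20 infected
Step 3: +10 new -> 30 infected
Step 4: +10 new -> 40 infected
Step 5: +6 new -> 46 infected
Step 6: +3 new -> 49 infected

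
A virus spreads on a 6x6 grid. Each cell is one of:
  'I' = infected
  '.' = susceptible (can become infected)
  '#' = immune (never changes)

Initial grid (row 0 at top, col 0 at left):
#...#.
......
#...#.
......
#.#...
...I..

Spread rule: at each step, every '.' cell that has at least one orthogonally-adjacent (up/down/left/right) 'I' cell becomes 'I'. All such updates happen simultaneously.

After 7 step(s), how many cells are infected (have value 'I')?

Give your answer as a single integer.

Answer: 30

Derivation:
Step 0 (initial): 1 infected
Step 1: +3 new -> 4 infected
Step 2: +4 new -> 8 infected
Step 3: +6 new -> 14 infected
Step 4: +4 new -> 18 infected
Step 5: +6 new -> 24 infected
Step 6: +3 new -> 27 infected
Step 7: +3 new -> 30 infected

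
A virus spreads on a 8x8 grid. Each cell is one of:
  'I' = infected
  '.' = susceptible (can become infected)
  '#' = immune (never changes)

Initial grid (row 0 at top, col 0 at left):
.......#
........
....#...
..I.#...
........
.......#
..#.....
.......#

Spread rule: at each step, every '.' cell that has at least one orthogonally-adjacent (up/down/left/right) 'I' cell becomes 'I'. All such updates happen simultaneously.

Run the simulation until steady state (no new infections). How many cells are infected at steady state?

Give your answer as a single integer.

Answer: 58

Derivation:
Step 0 (initial): 1 infected
Step 1: +4 new -> 5 infected
Step 2: +7 new -> 12 infected
Step 3: +8 new -> 20 infected
Step 4: +9 new -> 29 infected
Step 5: +10 new -> 39 infected
Step 6: +10 new -> 49 infected
Step 7: +6 new -> 55 infected
Step 8: +3 new -> 58 infected
Step 9: +0 new -> 58 infected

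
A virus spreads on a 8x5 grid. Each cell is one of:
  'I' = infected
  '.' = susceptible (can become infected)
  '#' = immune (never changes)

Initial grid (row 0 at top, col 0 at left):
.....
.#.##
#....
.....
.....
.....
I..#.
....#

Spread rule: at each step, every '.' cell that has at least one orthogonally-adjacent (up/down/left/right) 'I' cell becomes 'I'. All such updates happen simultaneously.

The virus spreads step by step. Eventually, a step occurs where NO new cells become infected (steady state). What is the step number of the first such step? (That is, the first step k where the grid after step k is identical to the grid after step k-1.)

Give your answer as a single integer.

Answer: 12

Derivation:
Step 0 (initial): 1 infected
Step 1: +3 new -> 4 infected
Step 2: +4 new -> 8 infected
Step 3: +4 new -> 12 infected
Step 4: +4 new -> 16 infected
Step 5: +4 new -> 20 infected
Step 6: +4 new -> 24 infected
Step 7: +3 new -> 27 infected
Step 8: +2 new -> 29 infected
Step 9: +2 new -> 31 infected
Step 10: +2 new -> 33 infected
Step 11: +1 new -> 34 infected
Step 12: +0 new -> 34 infected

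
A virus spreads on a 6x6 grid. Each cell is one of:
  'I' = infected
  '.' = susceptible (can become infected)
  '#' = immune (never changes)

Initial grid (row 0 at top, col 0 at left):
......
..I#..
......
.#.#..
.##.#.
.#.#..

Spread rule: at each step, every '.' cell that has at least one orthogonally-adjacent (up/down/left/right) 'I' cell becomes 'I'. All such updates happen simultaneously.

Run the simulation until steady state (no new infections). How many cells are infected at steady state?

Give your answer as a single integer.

Step 0 (initial): 1 infected
Step 1: +3 new -> 4 infected
Step 2: +6 new -> 10 infected
Step 3: +4 new -> 14 infected
Step 4: +5 new -> 19 infected
Step 5: +3 new -> 22 infected
Step 6: +2 new -> 24 infected
Step 7: +1 new -> 25 infected
Step 8: +1 new -> 26 infected
Step 9: +0 new -> 26 infected

Answer: 26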